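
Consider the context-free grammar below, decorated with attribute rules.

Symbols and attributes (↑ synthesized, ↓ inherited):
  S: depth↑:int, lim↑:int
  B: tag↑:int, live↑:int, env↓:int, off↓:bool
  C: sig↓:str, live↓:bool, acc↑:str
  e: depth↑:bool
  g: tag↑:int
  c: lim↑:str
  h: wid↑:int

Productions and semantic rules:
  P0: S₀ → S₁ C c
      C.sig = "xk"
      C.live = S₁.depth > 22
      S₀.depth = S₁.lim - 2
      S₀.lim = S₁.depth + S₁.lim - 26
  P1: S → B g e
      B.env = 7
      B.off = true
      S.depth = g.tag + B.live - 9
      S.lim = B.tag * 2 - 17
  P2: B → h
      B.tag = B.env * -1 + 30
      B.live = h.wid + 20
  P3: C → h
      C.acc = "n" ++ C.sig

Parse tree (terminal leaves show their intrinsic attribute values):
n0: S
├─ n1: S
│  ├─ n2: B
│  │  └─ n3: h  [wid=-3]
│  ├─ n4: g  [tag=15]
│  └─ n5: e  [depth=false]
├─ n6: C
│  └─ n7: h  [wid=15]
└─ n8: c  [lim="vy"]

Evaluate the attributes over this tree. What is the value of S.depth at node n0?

27

1. n2.env = 7  [7]
2. n2.off = true  [true]
3. n3.wid = -3  [terminal]
4. n2.tag = 23  [B.env * -1 + 30]
5. n2.live = 17  [h.wid + 20]
6. n4.tag = 15  [terminal]
7. n5.depth = false  [terminal]
8. n1.depth = 23  [g.tag + B.live - 9]
9. n1.lim = 29  [B.tag * 2 - 17]
10. n6.sig = "xk"  ["xk"]
11. n6.live = true  [S₁.depth > 22]
12. n7.wid = 15  [terminal]
13. n6.acc = "nxk"  ["n" ++ C.sig]
14. n8.lim = "vy"  [terminal]
15. n0.depth = 27  [S₁.lim - 2]
16. n0.lim = 26  [S₁.depth + S₁.lim - 26]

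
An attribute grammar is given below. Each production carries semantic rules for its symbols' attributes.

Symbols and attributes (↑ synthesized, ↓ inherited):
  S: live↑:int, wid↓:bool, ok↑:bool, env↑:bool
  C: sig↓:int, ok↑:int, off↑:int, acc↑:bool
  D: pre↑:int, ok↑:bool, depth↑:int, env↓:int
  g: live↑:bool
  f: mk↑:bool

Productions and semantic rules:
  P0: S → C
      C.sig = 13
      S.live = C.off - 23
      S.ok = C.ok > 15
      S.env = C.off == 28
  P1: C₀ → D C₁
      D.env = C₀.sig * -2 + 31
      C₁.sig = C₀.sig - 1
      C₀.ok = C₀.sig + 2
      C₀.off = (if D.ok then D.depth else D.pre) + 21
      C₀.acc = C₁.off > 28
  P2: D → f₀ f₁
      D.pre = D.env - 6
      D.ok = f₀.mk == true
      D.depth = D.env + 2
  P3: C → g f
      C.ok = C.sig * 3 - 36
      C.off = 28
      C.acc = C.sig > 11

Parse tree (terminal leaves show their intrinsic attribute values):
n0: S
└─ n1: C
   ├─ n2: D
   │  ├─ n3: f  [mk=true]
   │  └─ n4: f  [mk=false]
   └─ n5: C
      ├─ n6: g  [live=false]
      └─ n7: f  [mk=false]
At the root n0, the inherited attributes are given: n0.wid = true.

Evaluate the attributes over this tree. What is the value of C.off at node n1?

1. n0.wid = true  [given at root]
2. n1.sig = 13  [13]
3. n2.env = 5  [C₀.sig * -2 + 31]
4. n3.mk = true  [terminal]
5. n4.mk = false  [terminal]
6. n2.pre = -1  [D.env - 6]
7. n2.ok = true  [f₀.mk == true]
8. n2.depth = 7  [D.env + 2]
9. n5.sig = 12  [C₀.sig - 1]
10. n6.live = false  [terminal]
11. n7.mk = false  [terminal]
12. n5.ok = 0  [C.sig * 3 - 36]
13. n5.off = 28  [28]
14. n5.acc = true  [C.sig > 11]
15. n1.ok = 15  [C₀.sig + 2]
16. n1.off = 28  [(if D.ok then D.depth else D.pre) + 21]
17. n1.acc = false  [C₁.off > 28]
18. n0.live = 5  [C.off - 23]
19. n0.ok = false  [C.ok > 15]
20. n0.env = true  [C.off == 28]

28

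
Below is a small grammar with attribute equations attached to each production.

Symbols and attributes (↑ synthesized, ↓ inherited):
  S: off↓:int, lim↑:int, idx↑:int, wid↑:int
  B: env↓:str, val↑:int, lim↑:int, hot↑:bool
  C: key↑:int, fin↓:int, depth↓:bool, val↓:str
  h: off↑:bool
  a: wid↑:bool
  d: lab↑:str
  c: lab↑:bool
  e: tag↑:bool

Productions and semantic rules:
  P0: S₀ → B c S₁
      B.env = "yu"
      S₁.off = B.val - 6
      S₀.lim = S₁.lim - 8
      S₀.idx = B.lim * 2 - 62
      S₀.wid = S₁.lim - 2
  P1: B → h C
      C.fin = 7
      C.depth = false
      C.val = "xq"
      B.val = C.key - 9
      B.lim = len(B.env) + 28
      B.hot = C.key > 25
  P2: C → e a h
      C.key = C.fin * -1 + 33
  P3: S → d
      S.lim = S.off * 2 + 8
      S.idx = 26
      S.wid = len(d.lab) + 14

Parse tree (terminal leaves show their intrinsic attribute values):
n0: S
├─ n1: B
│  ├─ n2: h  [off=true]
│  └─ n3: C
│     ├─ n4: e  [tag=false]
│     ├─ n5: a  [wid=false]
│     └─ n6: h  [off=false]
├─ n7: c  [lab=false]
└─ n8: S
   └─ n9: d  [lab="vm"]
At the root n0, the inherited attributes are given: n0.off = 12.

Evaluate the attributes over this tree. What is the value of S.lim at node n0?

1. n0.off = 12  [given at root]
2. n1.env = "yu"  ["yu"]
3. n2.off = true  [terminal]
4. n3.fin = 7  [7]
5. n3.depth = false  [false]
6. n3.val = "xq"  ["xq"]
7. n4.tag = false  [terminal]
8. n5.wid = false  [terminal]
9. n6.off = false  [terminal]
10. n3.key = 26  [C.fin * -1 + 33]
11. n1.val = 17  [C.key - 9]
12. n1.lim = 30  [len(B.env) + 28]
13. n1.hot = true  [C.key > 25]
14. n7.lab = false  [terminal]
15. n8.off = 11  [B.val - 6]
16. n9.lab = "vm"  [terminal]
17. n8.lim = 30  [S.off * 2 + 8]
18. n8.idx = 26  [26]
19. n8.wid = 16  [len(d.lab) + 14]
20. n0.lim = 22  [S₁.lim - 8]
21. n0.idx = -2  [B.lim * 2 - 62]
22. n0.wid = 28  [S₁.lim - 2]

22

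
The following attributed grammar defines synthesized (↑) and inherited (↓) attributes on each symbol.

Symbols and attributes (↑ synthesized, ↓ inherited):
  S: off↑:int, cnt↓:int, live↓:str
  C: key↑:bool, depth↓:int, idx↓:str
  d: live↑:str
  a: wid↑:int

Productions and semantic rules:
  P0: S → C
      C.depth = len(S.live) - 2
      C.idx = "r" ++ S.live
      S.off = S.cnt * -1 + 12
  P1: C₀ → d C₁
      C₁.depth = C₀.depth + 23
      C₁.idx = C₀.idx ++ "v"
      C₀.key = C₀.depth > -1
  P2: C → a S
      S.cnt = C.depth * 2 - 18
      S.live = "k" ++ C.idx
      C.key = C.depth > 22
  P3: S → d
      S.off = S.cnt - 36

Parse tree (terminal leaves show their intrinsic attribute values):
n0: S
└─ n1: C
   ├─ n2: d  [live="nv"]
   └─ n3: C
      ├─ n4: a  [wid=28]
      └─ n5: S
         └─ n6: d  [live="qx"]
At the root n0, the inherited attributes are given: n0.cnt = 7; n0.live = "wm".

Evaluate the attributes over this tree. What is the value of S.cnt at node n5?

1. n0.cnt = 7  [given at root]
2. n0.live = "wm"  [given at root]
3. n1.depth = 0  [len(S.live) - 2]
4. n1.idx = "rwm"  ["r" ++ S.live]
5. n2.live = "nv"  [terminal]
6. n3.depth = 23  [C₀.depth + 23]
7. n3.idx = "rwmv"  [C₀.idx ++ "v"]
8. n4.wid = 28  [terminal]
9. n5.cnt = 28  [C.depth * 2 - 18]
10. n5.live = "krwmv"  ["k" ++ C.idx]
11. n6.live = "qx"  [terminal]
12. n5.off = -8  [S.cnt - 36]
13. n3.key = true  [C.depth > 22]
14. n1.key = true  [C₀.depth > -1]
15. n0.off = 5  [S.cnt * -1 + 12]

28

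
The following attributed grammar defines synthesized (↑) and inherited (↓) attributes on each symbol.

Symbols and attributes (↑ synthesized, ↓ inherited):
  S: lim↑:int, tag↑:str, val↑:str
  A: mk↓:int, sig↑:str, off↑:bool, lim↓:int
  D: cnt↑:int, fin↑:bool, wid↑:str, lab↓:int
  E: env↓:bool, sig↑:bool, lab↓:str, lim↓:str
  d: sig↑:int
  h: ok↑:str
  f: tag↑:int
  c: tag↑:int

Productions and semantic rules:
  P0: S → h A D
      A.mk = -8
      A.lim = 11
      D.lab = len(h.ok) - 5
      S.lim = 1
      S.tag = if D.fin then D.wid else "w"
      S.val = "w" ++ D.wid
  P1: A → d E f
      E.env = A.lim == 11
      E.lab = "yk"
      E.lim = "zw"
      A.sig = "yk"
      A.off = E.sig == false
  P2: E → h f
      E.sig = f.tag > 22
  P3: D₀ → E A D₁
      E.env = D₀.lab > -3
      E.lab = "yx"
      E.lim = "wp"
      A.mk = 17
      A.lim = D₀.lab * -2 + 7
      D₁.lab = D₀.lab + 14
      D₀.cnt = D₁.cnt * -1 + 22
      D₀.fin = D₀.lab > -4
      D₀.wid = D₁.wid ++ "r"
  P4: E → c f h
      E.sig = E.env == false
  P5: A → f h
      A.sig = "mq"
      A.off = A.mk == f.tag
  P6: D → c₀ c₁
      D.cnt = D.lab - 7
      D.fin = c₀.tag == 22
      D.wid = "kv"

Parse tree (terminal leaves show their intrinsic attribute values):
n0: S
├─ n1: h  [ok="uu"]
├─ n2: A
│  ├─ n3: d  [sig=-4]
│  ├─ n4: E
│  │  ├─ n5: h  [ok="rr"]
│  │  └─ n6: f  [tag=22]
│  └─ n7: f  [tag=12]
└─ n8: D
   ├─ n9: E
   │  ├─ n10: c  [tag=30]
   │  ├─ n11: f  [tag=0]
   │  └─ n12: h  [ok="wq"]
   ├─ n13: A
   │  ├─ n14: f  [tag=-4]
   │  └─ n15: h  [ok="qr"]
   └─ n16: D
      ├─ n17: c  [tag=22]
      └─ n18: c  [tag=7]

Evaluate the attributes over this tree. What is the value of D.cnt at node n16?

4

1. n1.ok = "uu"  [terminal]
2. n2.mk = -8  [-8]
3. n2.lim = 11  [11]
4. n3.sig = -4  [terminal]
5. n4.env = true  [A.lim == 11]
6. n4.lab = "yk"  ["yk"]
7. n4.lim = "zw"  ["zw"]
8. n5.ok = "rr"  [terminal]
9. n6.tag = 22  [terminal]
10. n4.sig = false  [f.tag > 22]
11. n7.tag = 12  [terminal]
12. n2.sig = "yk"  ["yk"]
13. n2.off = true  [E.sig == false]
14. n8.lab = -3  [len(h.ok) - 5]
15. n9.env = false  [D₀.lab > -3]
16. n9.lab = "yx"  ["yx"]
17. n9.lim = "wp"  ["wp"]
18. n10.tag = 30  [terminal]
19. n11.tag = 0  [terminal]
20. n12.ok = "wq"  [terminal]
21. n9.sig = true  [E.env == false]
22. n13.mk = 17  [17]
23. n13.lim = 13  [D₀.lab * -2 + 7]
24. n14.tag = -4  [terminal]
25. n15.ok = "qr"  [terminal]
26. n13.sig = "mq"  ["mq"]
27. n13.off = false  [A.mk == f.tag]
28. n16.lab = 11  [D₀.lab + 14]
29. n17.tag = 22  [terminal]
30. n18.tag = 7  [terminal]
31. n16.cnt = 4  [D.lab - 7]
32. n16.fin = true  [c₀.tag == 22]
33. n16.wid = "kv"  ["kv"]
34. n8.cnt = 18  [D₁.cnt * -1 + 22]
35. n8.fin = true  [D₀.lab > -4]
36. n8.wid = "kvr"  [D₁.wid ++ "r"]
37. n0.lim = 1  [1]
38. n0.tag = "kvr"  [if D.fin then D.wid else "w"]
39. n0.val = "wkvr"  ["w" ++ D.wid]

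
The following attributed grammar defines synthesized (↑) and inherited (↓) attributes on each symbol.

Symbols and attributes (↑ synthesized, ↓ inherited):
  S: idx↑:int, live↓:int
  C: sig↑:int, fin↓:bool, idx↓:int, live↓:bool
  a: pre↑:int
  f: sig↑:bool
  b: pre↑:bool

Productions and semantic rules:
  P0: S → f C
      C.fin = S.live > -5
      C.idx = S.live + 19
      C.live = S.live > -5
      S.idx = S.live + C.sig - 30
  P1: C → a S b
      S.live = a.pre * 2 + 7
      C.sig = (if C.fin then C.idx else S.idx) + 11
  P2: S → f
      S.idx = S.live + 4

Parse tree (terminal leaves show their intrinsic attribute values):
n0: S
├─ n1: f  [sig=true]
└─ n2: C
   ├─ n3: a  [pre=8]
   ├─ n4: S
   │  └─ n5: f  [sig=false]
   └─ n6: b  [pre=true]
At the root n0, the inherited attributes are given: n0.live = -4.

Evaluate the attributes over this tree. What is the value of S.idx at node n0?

-8

1. n0.live = -4  [given at root]
2. n1.sig = true  [terminal]
3. n2.fin = true  [S.live > -5]
4. n2.idx = 15  [S.live + 19]
5. n2.live = true  [S.live > -5]
6. n3.pre = 8  [terminal]
7. n4.live = 23  [a.pre * 2 + 7]
8. n5.sig = false  [terminal]
9. n4.idx = 27  [S.live + 4]
10. n6.pre = true  [terminal]
11. n2.sig = 26  [(if C.fin then C.idx else S.idx) + 11]
12. n0.idx = -8  [S.live + C.sig - 30]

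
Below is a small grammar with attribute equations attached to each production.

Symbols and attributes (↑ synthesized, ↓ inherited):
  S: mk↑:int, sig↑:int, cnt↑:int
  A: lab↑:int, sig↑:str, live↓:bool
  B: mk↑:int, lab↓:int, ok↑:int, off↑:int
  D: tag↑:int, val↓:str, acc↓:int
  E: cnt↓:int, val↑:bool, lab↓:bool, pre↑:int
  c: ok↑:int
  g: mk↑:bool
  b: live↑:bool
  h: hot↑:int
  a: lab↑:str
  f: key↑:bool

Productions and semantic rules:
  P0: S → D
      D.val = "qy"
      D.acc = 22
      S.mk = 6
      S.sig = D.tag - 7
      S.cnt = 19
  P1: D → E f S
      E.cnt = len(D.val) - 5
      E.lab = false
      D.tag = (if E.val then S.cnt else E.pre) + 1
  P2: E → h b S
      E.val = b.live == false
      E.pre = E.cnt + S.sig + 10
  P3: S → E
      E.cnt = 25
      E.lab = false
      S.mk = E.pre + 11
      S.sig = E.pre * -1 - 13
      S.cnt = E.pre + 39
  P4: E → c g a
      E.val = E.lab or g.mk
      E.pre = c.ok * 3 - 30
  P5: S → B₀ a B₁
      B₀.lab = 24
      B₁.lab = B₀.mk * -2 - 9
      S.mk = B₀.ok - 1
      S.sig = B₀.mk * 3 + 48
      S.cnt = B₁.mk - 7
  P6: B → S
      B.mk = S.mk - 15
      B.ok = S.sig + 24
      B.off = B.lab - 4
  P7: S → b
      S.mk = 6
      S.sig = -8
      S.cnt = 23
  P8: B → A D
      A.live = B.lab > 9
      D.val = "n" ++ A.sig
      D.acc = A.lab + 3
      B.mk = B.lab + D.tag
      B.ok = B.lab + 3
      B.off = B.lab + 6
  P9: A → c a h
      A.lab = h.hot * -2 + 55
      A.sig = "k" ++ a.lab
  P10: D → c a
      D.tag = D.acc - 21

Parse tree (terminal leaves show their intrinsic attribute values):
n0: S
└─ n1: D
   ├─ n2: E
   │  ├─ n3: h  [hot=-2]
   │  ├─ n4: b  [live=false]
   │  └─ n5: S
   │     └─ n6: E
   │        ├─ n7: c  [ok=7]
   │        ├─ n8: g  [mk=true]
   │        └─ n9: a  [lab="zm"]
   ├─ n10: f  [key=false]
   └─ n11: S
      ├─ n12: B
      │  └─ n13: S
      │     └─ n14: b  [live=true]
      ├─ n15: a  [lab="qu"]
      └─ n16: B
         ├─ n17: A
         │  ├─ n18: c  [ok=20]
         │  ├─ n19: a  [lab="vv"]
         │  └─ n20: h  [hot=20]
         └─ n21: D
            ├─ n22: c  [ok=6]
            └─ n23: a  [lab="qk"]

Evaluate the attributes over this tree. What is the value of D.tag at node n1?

1. n1.val = "qy"  ["qy"]
2. n1.acc = 22  [22]
3. n2.cnt = -3  [len(D.val) - 5]
4. n2.lab = false  [false]
5. n3.hot = -2  [terminal]
6. n4.live = false  [terminal]
7. n6.cnt = 25  [25]
8. n6.lab = false  [false]
9. n7.ok = 7  [terminal]
10. n8.mk = true  [terminal]
11. n9.lab = "zm"  [terminal]
12. n6.val = true  [E.lab or g.mk]
13. n6.pre = -9  [c.ok * 3 - 30]
14. n5.mk = 2  [E.pre + 11]
15. n5.sig = -4  [E.pre * -1 - 13]
16. n5.cnt = 30  [E.pre + 39]
17. n2.val = true  [b.live == false]
18. n2.pre = 3  [E.cnt + S.sig + 10]
19. n10.key = false  [terminal]
20. n12.lab = 24  [24]
21. n14.live = true  [terminal]
22. n13.mk = 6  [6]
23. n13.sig = -8  [-8]
24. n13.cnt = 23  [23]
25. n12.mk = -9  [S.mk - 15]
26. n12.ok = 16  [S.sig + 24]
27. n12.off = 20  [B.lab - 4]
28. n15.lab = "qu"  [terminal]
29. n16.lab = 9  [B₀.mk * -2 - 9]
30. n17.live = false  [B.lab > 9]
31. n18.ok = 20  [terminal]
32. n19.lab = "vv"  [terminal]
33. n20.hot = 20  [terminal]
34. n17.lab = 15  [h.hot * -2 + 55]
35. n17.sig = "kvv"  ["k" ++ a.lab]
36. n21.val = "nkvv"  ["n" ++ A.sig]
37. n21.acc = 18  [A.lab + 3]
38. n22.ok = 6  [terminal]
39. n23.lab = "qk"  [terminal]
40. n21.tag = -3  [D.acc - 21]
41. n16.mk = 6  [B.lab + D.tag]
42. n16.ok = 12  [B.lab + 3]
43. n16.off = 15  [B.lab + 6]
44. n11.mk = 15  [B₀.ok - 1]
45. n11.sig = 21  [B₀.mk * 3 + 48]
46. n11.cnt = -1  [B₁.mk - 7]
47. n1.tag = 0  [(if E.val then S.cnt else E.pre) + 1]
48. n0.mk = 6  [6]
49. n0.sig = -7  [D.tag - 7]
50. n0.cnt = 19  [19]

0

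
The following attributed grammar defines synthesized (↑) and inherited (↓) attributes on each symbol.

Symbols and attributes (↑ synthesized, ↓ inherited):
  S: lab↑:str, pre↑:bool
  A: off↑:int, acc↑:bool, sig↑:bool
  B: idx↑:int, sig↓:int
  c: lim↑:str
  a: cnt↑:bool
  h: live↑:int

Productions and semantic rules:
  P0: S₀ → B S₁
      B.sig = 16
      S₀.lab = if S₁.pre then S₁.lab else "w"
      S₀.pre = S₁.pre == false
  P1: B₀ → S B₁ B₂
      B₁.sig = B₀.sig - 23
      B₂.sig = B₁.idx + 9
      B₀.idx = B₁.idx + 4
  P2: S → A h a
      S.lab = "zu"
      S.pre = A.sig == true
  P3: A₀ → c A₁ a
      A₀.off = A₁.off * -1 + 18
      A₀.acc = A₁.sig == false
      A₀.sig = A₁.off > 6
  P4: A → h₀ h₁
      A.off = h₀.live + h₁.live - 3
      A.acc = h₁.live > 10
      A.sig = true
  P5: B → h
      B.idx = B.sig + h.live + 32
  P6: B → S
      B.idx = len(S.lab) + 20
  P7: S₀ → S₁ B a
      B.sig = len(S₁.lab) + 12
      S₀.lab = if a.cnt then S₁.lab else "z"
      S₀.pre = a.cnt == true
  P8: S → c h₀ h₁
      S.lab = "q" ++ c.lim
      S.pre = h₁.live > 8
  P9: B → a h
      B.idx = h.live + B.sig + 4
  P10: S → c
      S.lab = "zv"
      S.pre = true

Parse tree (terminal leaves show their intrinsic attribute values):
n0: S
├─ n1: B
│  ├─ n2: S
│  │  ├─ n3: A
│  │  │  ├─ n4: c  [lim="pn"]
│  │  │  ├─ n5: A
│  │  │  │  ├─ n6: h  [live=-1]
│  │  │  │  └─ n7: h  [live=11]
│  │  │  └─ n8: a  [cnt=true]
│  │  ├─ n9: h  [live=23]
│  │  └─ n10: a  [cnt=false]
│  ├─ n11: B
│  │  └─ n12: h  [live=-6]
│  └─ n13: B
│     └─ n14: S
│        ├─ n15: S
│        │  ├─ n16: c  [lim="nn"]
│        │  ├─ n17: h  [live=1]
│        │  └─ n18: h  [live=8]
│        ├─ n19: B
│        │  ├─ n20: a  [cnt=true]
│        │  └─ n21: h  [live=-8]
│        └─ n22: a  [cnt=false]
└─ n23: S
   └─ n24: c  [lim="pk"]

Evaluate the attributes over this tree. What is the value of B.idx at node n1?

1. n1.sig = 16  [16]
2. n4.lim = "pn"  [terminal]
3. n6.live = -1  [terminal]
4. n7.live = 11  [terminal]
5. n5.off = 7  [h₀.live + h₁.live - 3]
6. n5.acc = true  [h₁.live > 10]
7. n5.sig = true  [true]
8. n8.cnt = true  [terminal]
9. n3.off = 11  [A₁.off * -1 + 18]
10. n3.acc = false  [A₁.sig == false]
11. n3.sig = true  [A₁.off > 6]
12. n9.live = 23  [terminal]
13. n10.cnt = false  [terminal]
14. n2.lab = "zu"  ["zu"]
15. n2.pre = true  [A.sig == true]
16. n11.sig = -7  [B₀.sig - 23]
17. n12.live = -6  [terminal]
18. n11.idx = 19  [B.sig + h.live + 32]
19. n13.sig = 28  [B₁.idx + 9]
20. n16.lim = "nn"  [terminal]
21. n17.live = 1  [terminal]
22. n18.live = 8  [terminal]
23. n15.lab = "qnn"  ["q" ++ c.lim]
24. n15.pre = false  [h₁.live > 8]
25. n19.sig = 15  [len(S₁.lab) + 12]
26. n20.cnt = true  [terminal]
27. n21.live = -8  [terminal]
28. n19.idx = 11  [h.live + B.sig + 4]
29. n22.cnt = false  [terminal]
30. n14.lab = "z"  [if a.cnt then S₁.lab else "z"]
31. n14.pre = false  [a.cnt == true]
32. n13.idx = 21  [len(S.lab) + 20]
33. n1.idx = 23  [B₁.idx + 4]
34. n24.lim = "pk"  [terminal]
35. n23.lab = "zv"  ["zv"]
36. n23.pre = true  [true]
37. n0.lab = "zv"  [if S₁.pre then S₁.lab else "w"]
38. n0.pre = false  [S₁.pre == false]

23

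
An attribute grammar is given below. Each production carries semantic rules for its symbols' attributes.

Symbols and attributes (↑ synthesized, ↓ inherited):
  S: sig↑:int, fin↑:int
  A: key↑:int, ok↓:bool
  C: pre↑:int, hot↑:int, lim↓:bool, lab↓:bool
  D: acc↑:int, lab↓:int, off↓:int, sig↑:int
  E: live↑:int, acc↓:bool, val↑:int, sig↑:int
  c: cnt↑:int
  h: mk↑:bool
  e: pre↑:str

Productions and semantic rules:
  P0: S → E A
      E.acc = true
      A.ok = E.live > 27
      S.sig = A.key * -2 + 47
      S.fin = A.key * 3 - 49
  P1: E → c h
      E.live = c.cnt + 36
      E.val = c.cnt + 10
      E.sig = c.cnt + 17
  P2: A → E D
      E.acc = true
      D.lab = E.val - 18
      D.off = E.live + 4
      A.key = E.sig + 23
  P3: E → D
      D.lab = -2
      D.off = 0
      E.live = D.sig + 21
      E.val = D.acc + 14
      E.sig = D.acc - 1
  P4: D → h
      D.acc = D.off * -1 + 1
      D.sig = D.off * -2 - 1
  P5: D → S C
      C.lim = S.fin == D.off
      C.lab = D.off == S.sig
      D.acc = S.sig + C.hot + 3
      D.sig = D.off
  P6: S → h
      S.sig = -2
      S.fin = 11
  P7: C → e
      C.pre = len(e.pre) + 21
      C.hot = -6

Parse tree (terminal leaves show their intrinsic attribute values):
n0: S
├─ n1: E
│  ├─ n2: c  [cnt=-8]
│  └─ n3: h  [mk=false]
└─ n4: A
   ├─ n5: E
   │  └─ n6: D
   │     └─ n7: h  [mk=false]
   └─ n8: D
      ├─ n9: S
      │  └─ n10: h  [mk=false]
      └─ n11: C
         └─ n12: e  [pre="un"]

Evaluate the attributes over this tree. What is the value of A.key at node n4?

23

1. n1.acc = true  [true]
2. n2.cnt = -8  [terminal]
3. n3.mk = false  [terminal]
4. n1.live = 28  [c.cnt + 36]
5. n1.val = 2  [c.cnt + 10]
6. n1.sig = 9  [c.cnt + 17]
7. n4.ok = true  [E.live > 27]
8. n5.acc = true  [true]
9. n6.lab = -2  [-2]
10. n6.off = 0  [0]
11. n7.mk = false  [terminal]
12. n6.acc = 1  [D.off * -1 + 1]
13. n6.sig = -1  [D.off * -2 - 1]
14. n5.live = 20  [D.sig + 21]
15. n5.val = 15  [D.acc + 14]
16. n5.sig = 0  [D.acc - 1]
17. n8.lab = -3  [E.val - 18]
18. n8.off = 24  [E.live + 4]
19. n10.mk = false  [terminal]
20. n9.sig = -2  [-2]
21. n9.fin = 11  [11]
22. n11.lim = false  [S.fin == D.off]
23. n11.lab = false  [D.off == S.sig]
24. n12.pre = "un"  [terminal]
25. n11.pre = 23  [len(e.pre) + 21]
26. n11.hot = -6  [-6]
27. n8.acc = -5  [S.sig + C.hot + 3]
28. n8.sig = 24  [D.off]
29. n4.key = 23  [E.sig + 23]
30. n0.sig = 1  [A.key * -2 + 47]
31. n0.fin = 20  [A.key * 3 - 49]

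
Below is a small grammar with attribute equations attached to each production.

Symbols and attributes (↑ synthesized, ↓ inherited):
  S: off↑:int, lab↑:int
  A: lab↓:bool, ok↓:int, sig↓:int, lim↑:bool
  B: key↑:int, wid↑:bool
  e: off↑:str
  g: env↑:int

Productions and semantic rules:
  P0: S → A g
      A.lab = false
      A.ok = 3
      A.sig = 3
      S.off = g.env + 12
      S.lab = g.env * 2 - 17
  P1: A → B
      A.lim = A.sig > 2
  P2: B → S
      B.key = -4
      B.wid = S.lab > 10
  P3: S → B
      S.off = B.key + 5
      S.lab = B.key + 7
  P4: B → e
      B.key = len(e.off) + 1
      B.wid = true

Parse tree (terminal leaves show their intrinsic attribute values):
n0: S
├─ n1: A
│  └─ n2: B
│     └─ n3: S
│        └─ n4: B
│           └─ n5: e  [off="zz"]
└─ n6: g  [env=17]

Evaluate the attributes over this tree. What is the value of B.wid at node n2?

false

1. n1.lab = false  [false]
2. n1.ok = 3  [3]
3. n1.sig = 3  [3]
4. n5.off = "zz"  [terminal]
5. n4.key = 3  [len(e.off) + 1]
6. n4.wid = true  [true]
7. n3.off = 8  [B.key + 5]
8. n3.lab = 10  [B.key + 7]
9. n2.key = -4  [-4]
10. n2.wid = false  [S.lab > 10]
11. n1.lim = true  [A.sig > 2]
12. n6.env = 17  [terminal]
13. n0.off = 29  [g.env + 12]
14. n0.lab = 17  [g.env * 2 - 17]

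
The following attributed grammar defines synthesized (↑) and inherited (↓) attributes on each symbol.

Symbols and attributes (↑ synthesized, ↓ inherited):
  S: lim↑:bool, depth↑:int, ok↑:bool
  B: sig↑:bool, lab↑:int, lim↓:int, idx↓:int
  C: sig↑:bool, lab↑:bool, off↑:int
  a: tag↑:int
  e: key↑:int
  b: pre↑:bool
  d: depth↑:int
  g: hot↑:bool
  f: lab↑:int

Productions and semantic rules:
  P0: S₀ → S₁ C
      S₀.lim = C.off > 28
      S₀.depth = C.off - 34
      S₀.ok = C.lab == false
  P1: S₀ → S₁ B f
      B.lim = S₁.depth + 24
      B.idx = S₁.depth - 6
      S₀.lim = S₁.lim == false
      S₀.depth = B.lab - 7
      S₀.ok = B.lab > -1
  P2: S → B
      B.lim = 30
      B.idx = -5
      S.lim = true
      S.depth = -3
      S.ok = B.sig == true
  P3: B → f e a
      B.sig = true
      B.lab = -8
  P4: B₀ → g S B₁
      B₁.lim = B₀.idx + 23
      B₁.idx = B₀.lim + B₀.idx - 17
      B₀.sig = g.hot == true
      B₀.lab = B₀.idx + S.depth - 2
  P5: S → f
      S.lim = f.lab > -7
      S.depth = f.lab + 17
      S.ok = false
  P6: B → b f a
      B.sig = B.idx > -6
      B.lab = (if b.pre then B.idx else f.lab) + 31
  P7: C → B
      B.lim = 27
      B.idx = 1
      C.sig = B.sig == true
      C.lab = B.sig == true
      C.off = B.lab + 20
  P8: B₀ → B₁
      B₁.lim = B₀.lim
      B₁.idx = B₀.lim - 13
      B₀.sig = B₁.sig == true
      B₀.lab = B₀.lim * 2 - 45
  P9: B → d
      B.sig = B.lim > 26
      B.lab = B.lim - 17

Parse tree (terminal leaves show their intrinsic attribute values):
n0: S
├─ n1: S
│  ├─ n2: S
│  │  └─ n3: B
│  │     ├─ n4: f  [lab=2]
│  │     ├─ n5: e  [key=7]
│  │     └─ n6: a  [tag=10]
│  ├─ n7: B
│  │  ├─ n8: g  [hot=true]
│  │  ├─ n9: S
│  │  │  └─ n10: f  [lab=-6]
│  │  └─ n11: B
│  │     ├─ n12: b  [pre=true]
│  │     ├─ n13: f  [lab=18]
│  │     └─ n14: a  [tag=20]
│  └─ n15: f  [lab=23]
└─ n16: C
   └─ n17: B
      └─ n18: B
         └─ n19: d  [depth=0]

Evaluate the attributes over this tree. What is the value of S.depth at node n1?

1. n3.lim = 30  [30]
2. n3.idx = -5  [-5]
3. n4.lab = 2  [terminal]
4. n5.key = 7  [terminal]
5. n6.tag = 10  [terminal]
6. n3.sig = true  [true]
7. n3.lab = -8  [-8]
8. n2.lim = true  [true]
9. n2.depth = -3  [-3]
10. n2.ok = true  [B.sig == true]
11. n7.lim = 21  [S₁.depth + 24]
12. n7.idx = -9  [S₁.depth - 6]
13. n8.hot = true  [terminal]
14. n10.lab = -6  [terminal]
15. n9.lim = true  [f.lab > -7]
16. n9.depth = 11  [f.lab + 17]
17. n9.ok = false  [false]
18. n11.lim = 14  [B₀.idx + 23]
19. n11.idx = -5  [B₀.lim + B₀.idx - 17]
20. n12.pre = true  [terminal]
21. n13.lab = 18  [terminal]
22. n14.tag = 20  [terminal]
23. n11.sig = true  [B.idx > -6]
24. n11.lab = 26  [(if b.pre then B.idx else f.lab) + 31]
25. n7.sig = true  [g.hot == true]
26. n7.lab = 0  [B₀.idx + S.depth - 2]
27. n15.lab = 23  [terminal]
28. n1.lim = false  [S₁.lim == false]
29. n1.depth = -7  [B.lab - 7]
30. n1.ok = true  [B.lab > -1]
31. n17.lim = 27  [27]
32. n17.idx = 1  [1]
33. n18.lim = 27  [B₀.lim]
34. n18.idx = 14  [B₀.lim - 13]
35. n19.depth = 0  [terminal]
36. n18.sig = true  [B.lim > 26]
37. n18.lab = 10  [B.lim - 17]
38. n17.sig = true  [B₁.sig == true]
39. n17.lab = 9  [B₀.lim * 2 - 45]
40. n16.sig = true  [B.sig == true]
41. n16.lab = true  [B.sig == true]
42. n16.off = 29  [B.lab + 20]
43. n0.lim = true  [C.off > 28]
44. n0.depth = -5  [C.off - 34]
45. n0.ok = false  [C.lab == false]

-7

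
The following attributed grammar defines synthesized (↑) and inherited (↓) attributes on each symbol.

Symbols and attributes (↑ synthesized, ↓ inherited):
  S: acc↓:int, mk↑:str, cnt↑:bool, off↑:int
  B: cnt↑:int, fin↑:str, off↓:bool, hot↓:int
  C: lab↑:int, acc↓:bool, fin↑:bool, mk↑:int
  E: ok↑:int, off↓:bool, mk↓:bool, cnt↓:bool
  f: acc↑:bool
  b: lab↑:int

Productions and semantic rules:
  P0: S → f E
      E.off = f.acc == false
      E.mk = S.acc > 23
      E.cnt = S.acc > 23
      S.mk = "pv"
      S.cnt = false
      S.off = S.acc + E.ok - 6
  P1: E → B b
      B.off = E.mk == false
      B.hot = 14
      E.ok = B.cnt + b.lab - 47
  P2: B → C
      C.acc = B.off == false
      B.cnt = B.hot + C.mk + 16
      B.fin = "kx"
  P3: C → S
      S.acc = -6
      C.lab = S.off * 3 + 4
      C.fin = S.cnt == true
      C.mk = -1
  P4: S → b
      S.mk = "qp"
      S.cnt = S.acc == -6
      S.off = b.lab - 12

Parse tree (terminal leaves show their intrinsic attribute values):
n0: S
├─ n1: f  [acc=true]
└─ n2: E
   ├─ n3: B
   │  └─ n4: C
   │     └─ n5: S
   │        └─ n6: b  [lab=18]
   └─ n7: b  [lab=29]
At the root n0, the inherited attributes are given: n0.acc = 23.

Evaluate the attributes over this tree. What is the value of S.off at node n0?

28

1. n0.acc = 23  [given at root]
2. n1.acc = true  [terminal]
3. n2.off = false  [f.acc == false]
4. n2.mk = false  [S.acc > 23]
5. n2.cnt = false  [S.acc > 23]
6. n3.off = true  [E.mk == false]
7. n3.hot = 14  [14]
8. n4.acc = false  [B.off == false]
9. n5.acc = -6  [-6]
10. n6.lab = 18  [terminal]
11. n5.mk = "qp"  ["qp"]
12. n5.cnt = true  [S.acc == -6]
13. n5.off = 6  [b.lab - 12]
14. n4.lab = 22  [S.off * 3 + 4]
15. n4.fin = true  [S.cnt == true]
16. n4.mk = -1  [-1]
17. n3.cnt = 29  [B.hot + C.mk + 16]
18. n3.fin = "kx"  ["kx"]
19. n7.lab = 29  [terminal]
20. n2.ok = 11  [B.cnt + b.lab - 47]
21. n0.mk = "pv"  ["pv"]
22. n0.cnt = false  [false]
23. n0.off = 28  [S.acc + E.ok - 6]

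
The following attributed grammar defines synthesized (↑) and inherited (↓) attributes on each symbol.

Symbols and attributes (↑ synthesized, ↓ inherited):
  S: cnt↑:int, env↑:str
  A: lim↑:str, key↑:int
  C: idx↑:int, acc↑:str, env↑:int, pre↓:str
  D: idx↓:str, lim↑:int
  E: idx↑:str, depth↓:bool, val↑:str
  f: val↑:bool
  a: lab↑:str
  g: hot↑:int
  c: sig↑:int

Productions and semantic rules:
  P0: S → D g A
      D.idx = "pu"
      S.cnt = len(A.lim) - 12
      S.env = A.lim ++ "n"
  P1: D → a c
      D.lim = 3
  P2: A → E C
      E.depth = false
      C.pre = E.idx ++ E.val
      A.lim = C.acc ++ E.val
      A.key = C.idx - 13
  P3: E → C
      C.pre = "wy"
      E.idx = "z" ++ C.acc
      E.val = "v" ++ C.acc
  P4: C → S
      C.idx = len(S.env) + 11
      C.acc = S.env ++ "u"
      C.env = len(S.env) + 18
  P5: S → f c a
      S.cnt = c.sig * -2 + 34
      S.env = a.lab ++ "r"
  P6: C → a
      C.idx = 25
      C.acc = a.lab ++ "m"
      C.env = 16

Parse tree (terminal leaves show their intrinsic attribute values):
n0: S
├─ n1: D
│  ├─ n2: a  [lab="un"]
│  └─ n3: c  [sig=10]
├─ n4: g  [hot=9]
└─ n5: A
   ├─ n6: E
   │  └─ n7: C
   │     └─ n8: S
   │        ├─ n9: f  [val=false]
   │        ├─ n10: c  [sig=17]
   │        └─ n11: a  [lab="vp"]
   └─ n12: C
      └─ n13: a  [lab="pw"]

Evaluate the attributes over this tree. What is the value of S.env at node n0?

"pwmvvprun"

1. n1.idx = "pu"  ["pu"]
2. n2.lab = "un"  [terminal]
3. n3.sig = 10  [terminal]
4. n1.lim = 3  [3]
5. n4.hot = 9  [terminal]
6. n6.depth = false  [false]
7. n7.pre = "wy"  ["wy"]
8. n9.val = false  [terminal]
9. n10.sig = 17  [terminal]
10. n11.lab = "vp"  [terminal]
11. n8.cnt = 0  [c.sig * -2 + 34]
12. n8.env = "vpr"  [a.lab ++ "r"]
13. n7.idx = 14  [len(S.env) + 11]
14. n7.acc = "vpru"  [S.env ++ "u"]
15. n7.env = 21  [len(S.env) + 18]
16. n6.idx = "zvpru"  ["z" ++ C.acc]
17. n6.val = "vvpru"  ["v" ++ C.acc]
18. n12.pre = "zvpruvvpru"  [E.idx ++ E.val]
19. n13.lab = "pw"  [terminal]
20. n12.idx = 25  [25]
21. n12.acc = "pwm"  [a.lab ++ "m"]
22. n12.env = 16  [16]
23. n5.lim = "pwmvvpru"  [C.acc ++ E.val]
24. n5.key = 12  [C.idx - 13]
25. n0.cnt = -4  [len(A.lim) - 12]
26. n0.env = "pwmvvprun"  [A.lim ++ "n"]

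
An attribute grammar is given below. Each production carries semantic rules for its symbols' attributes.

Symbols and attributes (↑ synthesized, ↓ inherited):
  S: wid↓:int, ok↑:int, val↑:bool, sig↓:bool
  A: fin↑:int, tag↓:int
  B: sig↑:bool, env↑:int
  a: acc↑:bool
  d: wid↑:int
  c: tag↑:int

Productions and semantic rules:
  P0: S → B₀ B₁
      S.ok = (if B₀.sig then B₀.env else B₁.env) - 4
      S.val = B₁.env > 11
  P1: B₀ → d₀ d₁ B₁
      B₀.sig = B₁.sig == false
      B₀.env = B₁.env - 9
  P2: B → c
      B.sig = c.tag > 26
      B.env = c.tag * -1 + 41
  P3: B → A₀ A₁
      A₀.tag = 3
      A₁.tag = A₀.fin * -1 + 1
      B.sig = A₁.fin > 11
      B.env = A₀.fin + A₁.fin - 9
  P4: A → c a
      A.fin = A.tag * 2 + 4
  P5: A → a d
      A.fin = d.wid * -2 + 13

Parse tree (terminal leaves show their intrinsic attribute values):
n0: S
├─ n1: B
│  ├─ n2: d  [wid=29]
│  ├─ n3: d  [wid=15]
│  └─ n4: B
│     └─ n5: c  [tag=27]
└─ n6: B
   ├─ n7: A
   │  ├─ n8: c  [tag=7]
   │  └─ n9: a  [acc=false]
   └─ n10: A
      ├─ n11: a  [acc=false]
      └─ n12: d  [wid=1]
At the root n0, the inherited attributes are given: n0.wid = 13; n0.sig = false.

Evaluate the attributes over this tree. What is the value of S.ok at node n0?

8

1. n0.wid = 13  [given at root]
2. n0.sig = false  [given at root]
3. n2.wid = 29  [terminal]
4. n3.wid = 15  [terminal]
5. n5.tag = 27  [terminal]
6. n4.sig = true  [c.tag > 26]
7. n4.env = 14  [c.tag * -1 + 41]
8. n1.sig = false  [B₁.sig == false]
9. n1.env = 5  [B₁.env - 9]
10. n7.tag = 3  [3]
11. n8.tag = 7  [terminal]
12. n9.acc = false  [terminal]
13. n7.fin = 10  [A.tag * 2 + 4]
14. n10.tag = -9  [A₀.fin * -1 + 1]
15. n11.acc = false  [terminal]
16. n12.wid = 1  [terminal]
17. n10.fin = 11  [d.wid * -2 + 13]
18. n6.sig = false  [A₁.fin > 11]
19. n6.env = 12  [A₀.fin + A₁.fin - 9]
20. n0.ok = 8  [(if B₀.sig then B₀.env else B₁.env) - 4]
21. n0.val = true  [B₁.env > 11]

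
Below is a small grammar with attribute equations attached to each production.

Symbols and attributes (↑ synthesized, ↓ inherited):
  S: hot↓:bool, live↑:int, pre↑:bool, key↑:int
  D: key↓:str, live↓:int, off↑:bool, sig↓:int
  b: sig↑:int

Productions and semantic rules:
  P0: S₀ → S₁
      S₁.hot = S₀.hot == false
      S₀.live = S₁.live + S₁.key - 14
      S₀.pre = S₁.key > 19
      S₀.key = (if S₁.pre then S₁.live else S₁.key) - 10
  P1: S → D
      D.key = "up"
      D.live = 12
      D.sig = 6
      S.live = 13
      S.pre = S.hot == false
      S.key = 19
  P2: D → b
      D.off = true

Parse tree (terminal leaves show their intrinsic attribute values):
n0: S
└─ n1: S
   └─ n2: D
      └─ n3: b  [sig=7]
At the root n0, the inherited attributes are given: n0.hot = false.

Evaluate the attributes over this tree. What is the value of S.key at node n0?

9

1. n0.hot = false  [given at root]
2. n1.hot = true  [S₀.hot == false]
3. n2.key = "up"  ["up"]
4. n2.live = 12  [12]
5. n2.sig = 6  [6]
6. n3.sig = 7  [terminal]
7. n2.off = true  [true]
8. n1.live = 13  [13]
9. n1.pre = false  [S.hot == false]
10. n1.key = 19  [19]
11. n0.live = 18  [S₁.live + S₁.key - 14]
12. n0.pre = false  [S₁.key > 19]
13. n0.key = 9  [(if S₁.pre then S₁.live else S₁.key) - 10]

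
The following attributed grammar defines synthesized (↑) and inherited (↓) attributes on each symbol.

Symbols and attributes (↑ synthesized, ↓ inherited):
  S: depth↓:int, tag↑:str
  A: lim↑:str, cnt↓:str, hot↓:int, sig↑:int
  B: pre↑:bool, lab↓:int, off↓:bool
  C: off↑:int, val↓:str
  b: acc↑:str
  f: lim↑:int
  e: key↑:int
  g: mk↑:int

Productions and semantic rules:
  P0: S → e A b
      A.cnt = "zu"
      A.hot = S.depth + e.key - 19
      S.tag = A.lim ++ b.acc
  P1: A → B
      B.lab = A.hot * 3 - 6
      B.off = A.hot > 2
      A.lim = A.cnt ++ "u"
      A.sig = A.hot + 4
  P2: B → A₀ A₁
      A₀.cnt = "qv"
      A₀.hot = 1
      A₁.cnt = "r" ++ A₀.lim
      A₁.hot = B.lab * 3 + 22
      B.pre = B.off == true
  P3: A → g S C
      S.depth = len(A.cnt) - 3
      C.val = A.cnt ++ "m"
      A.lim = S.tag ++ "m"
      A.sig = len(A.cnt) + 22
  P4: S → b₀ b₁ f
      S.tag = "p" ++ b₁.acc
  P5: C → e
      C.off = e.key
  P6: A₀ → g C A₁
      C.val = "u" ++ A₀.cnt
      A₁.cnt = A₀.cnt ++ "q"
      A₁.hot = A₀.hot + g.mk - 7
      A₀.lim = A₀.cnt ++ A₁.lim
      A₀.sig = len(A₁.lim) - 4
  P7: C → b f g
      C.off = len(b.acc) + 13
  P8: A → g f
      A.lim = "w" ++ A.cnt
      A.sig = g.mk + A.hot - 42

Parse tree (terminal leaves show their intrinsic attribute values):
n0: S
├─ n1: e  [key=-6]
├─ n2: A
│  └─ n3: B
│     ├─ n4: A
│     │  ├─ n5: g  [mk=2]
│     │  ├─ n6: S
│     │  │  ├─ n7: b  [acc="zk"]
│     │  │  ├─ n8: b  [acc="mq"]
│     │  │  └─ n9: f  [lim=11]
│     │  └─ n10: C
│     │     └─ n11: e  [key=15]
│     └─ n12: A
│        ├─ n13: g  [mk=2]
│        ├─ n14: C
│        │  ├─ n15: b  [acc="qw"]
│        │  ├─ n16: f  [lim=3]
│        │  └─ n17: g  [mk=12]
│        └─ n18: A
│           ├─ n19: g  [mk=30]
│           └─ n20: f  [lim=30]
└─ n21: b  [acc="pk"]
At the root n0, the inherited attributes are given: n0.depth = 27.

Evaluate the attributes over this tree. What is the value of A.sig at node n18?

5

1. n0.depth = 27  [given at root]
2. n1.key = -6  [terminal]
3. n2.cnt = "zu"  ["zu"]
4. n2.hot = 2  [S.depth + e.key - 19]
5. n3.lab = 0  [A.hot * 3 - 6]
6. n3.off = false  [A.hot > 2]
7. n4.cnt = "qv"  ["qv"]
8. n4.hot = 1  [1]
9. n5.mk = 2  [terminal]
10. n6.depth = -1  [len(A.cnt) - 3]
11. n7.acc = "zk"  [terminal]
12. n8.acc = "mq"  [terminal]
13. n9.lim = 11  [terminal]
14. n6.tag = "pmq"  ["p" ++ b₁.acc]
15. n10.val = "qvm"  [A.cnt ++ "m"]
16. n11.key = 15  [terminal]
17. n10.off = 15  [e.key]
18. n4.lim = "pmqm"  [S.tag ++ "m"]
19. n4.sig = 24  [len(A.cnt) + 22]
20. n12.cnt = "rpmqm"  ["r" ++ A₀.lim]
21. n12.hot = 22  [B.lab * 3 + 22]
22. n13.mk = 2  [terminal]
23. n14.val = "urpmqm"  ["u" ++ A₀.cnt]
24. n15.acc = "qw"  [terminal]
25. n16.lim = 3  [terminal]
26. n17.mk = 12  [terminal]
27. n14.off = 15  [len(b.acc) + 13]
28. n18.cnt = "rpmqmq"  [A₀.cnt ++ "q"]
29. n18.hot = 17  [A₀.hot + g.mk - 7]
30. n19.mk = 30  [terminal]
31. n20.lim = 30  [terminal]
32. n18.lim = "wrpmqmq"  ["w" ++ A.cnt]
33. n18.sig = 5  [g.mk + A.hot - 42]
34. n12.lim = "rpmqmwrpmqmq"  [A₀.cnt ++ A₁.lim]
35. n12.sig = 3  [len(A₁.lim) - 4]
36. n3.pre = false  [B.off == true]
37. n2.lim = "zuu"  [A.cnt ++ "u"]
38. n2.sig = 6  [A.hot + 4]
39. n21.acc = "pk"  [terminal]
40. n0.tag = "zuupk"  [A.lim ++ b.acc]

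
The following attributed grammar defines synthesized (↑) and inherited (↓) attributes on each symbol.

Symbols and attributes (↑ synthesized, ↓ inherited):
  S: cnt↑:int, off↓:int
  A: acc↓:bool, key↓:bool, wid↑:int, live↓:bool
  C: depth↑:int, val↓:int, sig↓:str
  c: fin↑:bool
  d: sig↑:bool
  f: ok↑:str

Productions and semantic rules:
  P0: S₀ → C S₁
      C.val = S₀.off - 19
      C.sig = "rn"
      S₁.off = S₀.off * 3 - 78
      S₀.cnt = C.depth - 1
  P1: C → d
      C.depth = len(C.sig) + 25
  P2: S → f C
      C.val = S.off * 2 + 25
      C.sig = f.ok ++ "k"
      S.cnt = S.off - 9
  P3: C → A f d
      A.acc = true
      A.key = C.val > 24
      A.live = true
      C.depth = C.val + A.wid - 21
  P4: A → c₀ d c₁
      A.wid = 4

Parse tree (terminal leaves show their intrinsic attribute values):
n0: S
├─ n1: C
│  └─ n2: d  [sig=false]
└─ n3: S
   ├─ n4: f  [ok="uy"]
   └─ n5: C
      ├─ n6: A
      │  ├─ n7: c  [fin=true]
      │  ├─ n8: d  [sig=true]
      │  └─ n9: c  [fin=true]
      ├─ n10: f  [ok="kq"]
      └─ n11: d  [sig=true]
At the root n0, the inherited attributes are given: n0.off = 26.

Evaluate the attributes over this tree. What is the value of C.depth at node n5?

1. n0.off = 26  [given at root]
2. n1.val = 7  [S₀.off - 19]
3. n1.sig = "rn"  ["rn"]
4. n2.sig = false  [terminal]
5. n1.depth = 27  [len(C.sig) + 25]
6. n3.off = 0  [S₀.off * 3 - 78]
7. n4.ok = "uy"  [terminal]
8. n5.val = 25  [S.off * 2 + 25]
9. n5.sig = "uyk"  [f.ok ++ "k"]
10. n6.acc = true  [true]
11. n6.key = true  [C.val > 24]
12. n6.live = true  [true]
13. n7.fin = true  [terminal]
14. n8.sig = true  [terminal]
15. n9.fin = true  [terminal]
16. n6.wid = 4  [4]
17. n10.ok = "kq"  [terminal]
18. n11.sig = true  [terminal]
19. n5.depth = 8  [C.val + A.wid - 21]
20. n3.cnt = -9  [S.off - 9]
21. n0.cnt = 26  [C.depth - 1]

8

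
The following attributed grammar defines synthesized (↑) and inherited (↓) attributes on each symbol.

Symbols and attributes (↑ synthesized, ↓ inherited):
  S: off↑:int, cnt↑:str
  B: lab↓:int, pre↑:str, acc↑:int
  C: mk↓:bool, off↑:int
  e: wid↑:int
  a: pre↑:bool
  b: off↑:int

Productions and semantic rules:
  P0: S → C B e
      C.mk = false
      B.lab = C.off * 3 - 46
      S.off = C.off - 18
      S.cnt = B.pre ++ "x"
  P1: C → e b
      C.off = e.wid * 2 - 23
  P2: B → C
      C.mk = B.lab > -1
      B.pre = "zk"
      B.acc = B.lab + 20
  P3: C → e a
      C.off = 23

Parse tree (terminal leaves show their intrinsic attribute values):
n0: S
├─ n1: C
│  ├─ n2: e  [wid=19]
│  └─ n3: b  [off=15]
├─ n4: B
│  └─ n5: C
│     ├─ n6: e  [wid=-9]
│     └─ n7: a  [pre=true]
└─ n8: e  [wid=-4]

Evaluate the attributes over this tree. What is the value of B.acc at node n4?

19

1. n1.mk = false  [false]
2. n2.wid = 19  [terminal]
3. n3.off = 15  [terminal]
4. n1.off = 15  [e.wid * 2 - 23]
5. n4.lab = -1  [C.off * 3 - 46]
6. n5.mk = false  [B.lab > -1]
7. n6.wid = -9  [terminal]
8. n7.pre = true  [terminal]
9. n5.off = 23  [23]
10. n4.pre = "zk"  ["zk"]
11. n4.acc = 19  [B.lab + 20]
12. n8.wid = -4  [terminal]
13. n0.off = -3  [C.off - 18]
14. n0.cnt = "zkx"  [B.pre ++ "x"]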